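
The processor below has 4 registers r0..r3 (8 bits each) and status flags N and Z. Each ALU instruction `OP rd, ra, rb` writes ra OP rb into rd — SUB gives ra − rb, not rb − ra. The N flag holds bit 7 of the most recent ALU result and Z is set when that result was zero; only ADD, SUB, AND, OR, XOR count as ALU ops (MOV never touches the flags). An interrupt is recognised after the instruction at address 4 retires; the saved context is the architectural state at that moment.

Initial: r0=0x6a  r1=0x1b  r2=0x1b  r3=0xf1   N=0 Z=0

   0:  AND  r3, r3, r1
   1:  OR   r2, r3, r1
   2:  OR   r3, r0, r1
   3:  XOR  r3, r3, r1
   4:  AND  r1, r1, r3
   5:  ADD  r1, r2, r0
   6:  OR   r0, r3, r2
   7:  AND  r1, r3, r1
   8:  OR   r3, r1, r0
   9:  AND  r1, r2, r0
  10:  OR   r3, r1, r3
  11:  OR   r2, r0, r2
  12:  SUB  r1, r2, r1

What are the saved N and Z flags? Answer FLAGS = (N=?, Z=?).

after  0: r0=0x6a r1=0x1b r2=0x1b r3=0x11  N=0 Z=0
after  1: r0=0x6a r1=0x1b r2=0x1b r3=0x11  N=0 Z=0
after  2: r0=0x6a r1=0x1b r2=0x1b r3=0x7b  N=0 Z=0
after  3: r0=0x6a r1=0x1b r2=0x1b r3=0x60  N=0 Z=0
after  4: r0=0x6a r1=0x00 r2=0x1b r3=0x60  N=0 Z=1
-- IRQ taken; context saved, return-PC = 5 --

FLAGS = (N=0, Z=1)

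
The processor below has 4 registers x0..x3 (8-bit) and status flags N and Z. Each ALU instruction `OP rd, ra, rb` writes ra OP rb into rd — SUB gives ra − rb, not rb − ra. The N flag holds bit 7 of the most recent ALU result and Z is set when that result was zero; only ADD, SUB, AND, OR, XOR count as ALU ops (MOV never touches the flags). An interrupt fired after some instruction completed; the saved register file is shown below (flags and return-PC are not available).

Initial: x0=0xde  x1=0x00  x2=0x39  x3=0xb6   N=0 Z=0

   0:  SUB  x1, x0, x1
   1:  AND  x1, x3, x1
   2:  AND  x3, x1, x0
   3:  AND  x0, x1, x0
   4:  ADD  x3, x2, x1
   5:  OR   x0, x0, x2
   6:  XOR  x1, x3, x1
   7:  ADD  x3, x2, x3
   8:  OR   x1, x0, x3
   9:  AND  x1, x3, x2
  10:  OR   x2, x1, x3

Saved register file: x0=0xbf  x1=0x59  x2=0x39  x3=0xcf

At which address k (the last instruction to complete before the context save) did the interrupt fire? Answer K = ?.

after  0: x0=0xde x1=0xde x2=0x39 x3=0xb6  N=1 Z=0
after  1: x0=0xde x1=0x96 x2=0x39 x3=0xb6  N=1 Z=0
after  2: x0=0xde x1=0x96 x2=0x39 x3=0x96  N=1 Z=0
after  3: x0=0x96 x1=0x96 x2=0x39 x3=0x96  N=1 Z=0
after  4: x0=0x96 x1=0x96 x2=0x39 x3=0xcf  N=1 Z=0
after  5: x0=0xbf x1=0x96 x2=0x39 x3=0xcf  N=1 Z=0
after  6: x0=0xbf x1=0x59 x2=0x39 x3=0xcf  N=0 Z=0
-- IRQ taken; context saved, return-PC = 7 --

K = 6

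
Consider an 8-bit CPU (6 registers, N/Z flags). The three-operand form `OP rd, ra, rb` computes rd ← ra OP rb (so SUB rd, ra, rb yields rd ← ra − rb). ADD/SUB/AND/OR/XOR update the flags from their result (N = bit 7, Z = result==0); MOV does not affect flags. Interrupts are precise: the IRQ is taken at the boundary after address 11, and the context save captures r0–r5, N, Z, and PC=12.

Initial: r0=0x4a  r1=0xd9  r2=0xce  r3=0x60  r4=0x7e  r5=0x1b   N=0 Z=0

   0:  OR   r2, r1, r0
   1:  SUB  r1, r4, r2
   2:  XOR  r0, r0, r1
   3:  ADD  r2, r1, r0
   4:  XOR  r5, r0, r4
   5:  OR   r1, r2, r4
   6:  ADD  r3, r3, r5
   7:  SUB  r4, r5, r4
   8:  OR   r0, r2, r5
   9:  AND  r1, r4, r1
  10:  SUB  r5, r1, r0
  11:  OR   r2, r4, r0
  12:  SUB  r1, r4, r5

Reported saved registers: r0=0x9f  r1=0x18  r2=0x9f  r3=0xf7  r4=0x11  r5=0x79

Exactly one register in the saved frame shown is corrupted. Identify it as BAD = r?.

BAD = r4

after  0: r0=0x4a r1=0xd9 r2=0xdb r3=0x60 r4=0x7e r5=0x1b  N=1 Z=0
after  1: r0=0x4a r1=0xa3 r2=0xdb r3=0x60 r4=0x7e r5=0x1b  N=1 Z=0
after  2: r0=0xe9 r1=0xa3 r2=0xdb r3=0x60 r4=0x7e r5=0x1b  N=1 Z=0
after  3: r0=0xe9 r1=0xa3 r2=0x8c r3=0x60 r4=0x7e r5=0x1b  N=1 Z=0
after  4: r0=0xe9 r1=0xa3 r2=0x8c r3=0x60 r4=0x7e r5=0x97  N=1 Z=0
after  5: r0=0xe9 r1=0xfe r2=0x8c r3=0x60 r4=0x7e r5=0x97  N=1 Z=0
after  6: r0=0xe9 r1=0xfe r2=0x8c r3=0xf7 r4=0x7e r5=0x97  N=1 Z=0
after  7: r0=0xe9 r1=0xfe r2=0x8c r3=0xf7 r4=0x19 r5=0x97  N=0 Z=0
after  8: r0=0x9f r1=0xfe r2=0x8c r3=0xf7 r4=0x19 r5=0x97  N=1 Z=0
after  9: r0=0x9f r1=0x18 r2=0x8c r3=0xf7 r4=0x19 r5=0x97  N=0 Z=0
after 10: r0=0x9f r1=0x18 r2=0x8c r3=0xf7 r4=0x19 r5=0x79  N=0 Z=0
after 11: r0=0x9f r1=0x18 r2=0x9f r3=0xf7 r4=0x19 r5=0x79  N=1 Z=0
-- IRQ taken; context saved, return-PC = 12 --
mismatch: r4: reported 0x11 vs actual 0x19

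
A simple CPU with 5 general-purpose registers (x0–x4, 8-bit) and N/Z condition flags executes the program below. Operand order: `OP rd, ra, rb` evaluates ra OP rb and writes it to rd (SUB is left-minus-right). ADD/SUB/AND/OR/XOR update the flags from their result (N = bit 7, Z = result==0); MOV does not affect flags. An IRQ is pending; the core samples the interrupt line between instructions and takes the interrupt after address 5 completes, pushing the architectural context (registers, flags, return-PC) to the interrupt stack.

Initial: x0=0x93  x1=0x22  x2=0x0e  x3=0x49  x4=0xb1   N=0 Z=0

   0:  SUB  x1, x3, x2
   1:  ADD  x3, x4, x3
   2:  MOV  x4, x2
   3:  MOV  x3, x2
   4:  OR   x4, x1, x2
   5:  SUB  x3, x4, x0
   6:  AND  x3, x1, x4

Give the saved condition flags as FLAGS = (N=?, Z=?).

FLAGS = (N=1, Z=0)

after  0: x0=0x93 x1=0x3b x2=0x0e x3=0x49 x4=0xb1  N=0 Z=0
after  1: x0=0x93 x1=0x3b x2=0x0e x3=0xfa x4=0xb1  N=1 Z=0
after  2: x0=0x93 x1=0x3b x2=0x0e x3=0xfa x4=0x0e  N=1 Z=0
after  3: x0=0x93 x1=0x3b x2=0x0e x3=0x0e x4=0x0e  N=1 Z=0
after  4: x0=0x93 x1=0x3b x2=0x0e x3=0x0e x4=0x3f  N=0 Z=0
after  5: x0=0x93 x1=0x3b x2=0x0e x3=0xac x4=0x3f  N=1 Z=0
-- IRQ taken; context saved, return-PC = 6 --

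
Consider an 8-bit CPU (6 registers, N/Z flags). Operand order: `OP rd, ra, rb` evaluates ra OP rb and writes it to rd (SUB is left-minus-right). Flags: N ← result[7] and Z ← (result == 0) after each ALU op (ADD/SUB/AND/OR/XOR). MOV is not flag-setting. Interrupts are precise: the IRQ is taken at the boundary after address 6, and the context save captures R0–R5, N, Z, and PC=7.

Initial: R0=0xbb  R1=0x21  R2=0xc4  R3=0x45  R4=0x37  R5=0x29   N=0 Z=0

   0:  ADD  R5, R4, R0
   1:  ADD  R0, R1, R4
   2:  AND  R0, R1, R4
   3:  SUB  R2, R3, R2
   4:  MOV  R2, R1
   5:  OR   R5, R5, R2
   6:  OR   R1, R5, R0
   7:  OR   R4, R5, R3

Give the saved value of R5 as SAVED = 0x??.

SAVED = 0xf3

after  0: R0=0xbb R1=0x21 R2=0xc4 R3=0x45 R4=0x37 R5=0xf2  N=1 Z=0
after  1: R0=0x58 R1=0x21 R2=0xc4 R3=0x45 R4=0x37 R5=0xf2  N=0 Z=0
after  2: R0=0x21 R1=0x21 R2=0xc4 R3=0x45 R4=0x37 R5=0xf2  N=0 Z=0
after  3: R0=0x21 R1=0x21 R2=0x81 R3=0x45 R4=0x37 R5=0xf2  N=1 Z=0
after  4: R0=0x21 R1=0x21 R2=0x21 R3=0x45 R4=0x37 R5=0xf2  N=1 Z=0
after  5: R0=0x21 R1=0x21 R2=0x21 R3=0x45 R4=0x37 R5=0xf3  N=1 Z=0
after  6: R0=0x21 R1=0xf3 R2=0x21 R3=0x45 R4=0x37 R5=0xf3  N=1 Z=0
-- IRQ taken; context saved, return-PC = 7 --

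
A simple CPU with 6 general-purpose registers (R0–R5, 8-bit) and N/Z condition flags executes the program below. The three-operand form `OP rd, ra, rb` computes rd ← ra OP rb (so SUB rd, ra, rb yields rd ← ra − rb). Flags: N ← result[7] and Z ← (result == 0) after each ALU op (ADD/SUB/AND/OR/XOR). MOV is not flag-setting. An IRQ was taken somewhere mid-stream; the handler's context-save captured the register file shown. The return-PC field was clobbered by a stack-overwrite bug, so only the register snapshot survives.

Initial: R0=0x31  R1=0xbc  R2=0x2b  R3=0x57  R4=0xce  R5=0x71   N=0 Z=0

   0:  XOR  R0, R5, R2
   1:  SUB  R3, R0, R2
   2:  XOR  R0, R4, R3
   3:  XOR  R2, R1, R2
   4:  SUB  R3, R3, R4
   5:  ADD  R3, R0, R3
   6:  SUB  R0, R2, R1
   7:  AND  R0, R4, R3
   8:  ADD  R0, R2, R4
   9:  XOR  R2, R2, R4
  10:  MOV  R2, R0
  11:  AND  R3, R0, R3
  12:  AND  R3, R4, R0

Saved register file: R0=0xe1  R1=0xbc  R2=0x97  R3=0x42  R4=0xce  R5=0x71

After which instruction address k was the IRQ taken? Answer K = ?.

after  0: R0=0x5a R1=0xbc R2=0x2b R3=0x57 R4=0xce R5=0x71  N=0 Z=0
after  1: R0=0x5a R1=0xbc R2=0x2b R3=0x2f R4=0xce R5=0x71  N=0 Z=0
after  2: R0=0xe1 R1=0xbc R2=0x2b R3=0x2f R4=0xce R5=0x71  N=1 Z=0
after  3: R0=0xe1 R1=0xbc R2=0x97 R3=0x2f R4=0xce R5=0x71  N=1 Z=0
after  4: R0=0xe1 R1=0xbc R2=0x97 R3=0x61 R4=0xce R5=0x71  N=0 Z=0
after  5: R0=0xe1 R1=0xbc R2=0x97 R3=0x42 R4=0xce R5=0x71  N=0 Z=0
-- IRQ taken; context saved, return-PC = 6 --

K = 5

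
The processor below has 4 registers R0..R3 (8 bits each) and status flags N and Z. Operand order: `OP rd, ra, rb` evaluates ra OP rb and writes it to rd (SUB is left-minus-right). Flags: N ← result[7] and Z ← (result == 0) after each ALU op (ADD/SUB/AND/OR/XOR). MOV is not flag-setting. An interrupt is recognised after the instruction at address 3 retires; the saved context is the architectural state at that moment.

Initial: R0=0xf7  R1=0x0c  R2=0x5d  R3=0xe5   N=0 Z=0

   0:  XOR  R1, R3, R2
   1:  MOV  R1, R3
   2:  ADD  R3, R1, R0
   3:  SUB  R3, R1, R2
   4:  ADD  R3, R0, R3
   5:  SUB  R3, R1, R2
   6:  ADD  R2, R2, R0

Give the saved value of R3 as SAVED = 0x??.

after  0: R0=0xf7 R1=0xb8 R2=0x5d R3=0xe5  N=1 Z=0
after  1: R0=0xf7 R1=0xe5 R2=0x5d R3=0xe5  N=1 Z=0
after  2: R0=0xf7 R1=0xe5 R2=0x5d R3=0xdc  N=1 Z=0
after  3: R0=0xf7 R1=0xe5 R2=0x5d R3=0x88  N=1 Z=0
-- IRQ taken; context saved, return-PC = 4 --

SAVED = 0x88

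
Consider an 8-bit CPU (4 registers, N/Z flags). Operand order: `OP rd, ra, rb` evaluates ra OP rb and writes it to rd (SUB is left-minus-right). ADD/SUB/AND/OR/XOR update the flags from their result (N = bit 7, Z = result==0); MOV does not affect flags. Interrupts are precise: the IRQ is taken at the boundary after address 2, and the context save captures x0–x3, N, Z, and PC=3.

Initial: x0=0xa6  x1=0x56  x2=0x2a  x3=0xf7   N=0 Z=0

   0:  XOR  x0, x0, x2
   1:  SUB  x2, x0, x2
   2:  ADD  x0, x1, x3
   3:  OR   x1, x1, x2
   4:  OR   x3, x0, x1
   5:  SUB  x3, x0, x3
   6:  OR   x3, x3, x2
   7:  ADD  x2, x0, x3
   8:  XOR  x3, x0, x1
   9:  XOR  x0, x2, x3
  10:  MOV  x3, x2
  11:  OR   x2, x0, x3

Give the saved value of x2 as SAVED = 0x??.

SAVED = 0x62

after  0: x0=0x8c x1=0x56 x2=0x2a x3=0xf7  N=1 Z=0
after  1: x0=0x8c x1=0x56 x2=0x62 x3=0xf7  N=0 Z=0
after  2: x0=0x4d x1=0x56 x2=0x62 x3=0xf7  N=0 Z=0
-- IRQ taken; context saved, return-PC = 3 --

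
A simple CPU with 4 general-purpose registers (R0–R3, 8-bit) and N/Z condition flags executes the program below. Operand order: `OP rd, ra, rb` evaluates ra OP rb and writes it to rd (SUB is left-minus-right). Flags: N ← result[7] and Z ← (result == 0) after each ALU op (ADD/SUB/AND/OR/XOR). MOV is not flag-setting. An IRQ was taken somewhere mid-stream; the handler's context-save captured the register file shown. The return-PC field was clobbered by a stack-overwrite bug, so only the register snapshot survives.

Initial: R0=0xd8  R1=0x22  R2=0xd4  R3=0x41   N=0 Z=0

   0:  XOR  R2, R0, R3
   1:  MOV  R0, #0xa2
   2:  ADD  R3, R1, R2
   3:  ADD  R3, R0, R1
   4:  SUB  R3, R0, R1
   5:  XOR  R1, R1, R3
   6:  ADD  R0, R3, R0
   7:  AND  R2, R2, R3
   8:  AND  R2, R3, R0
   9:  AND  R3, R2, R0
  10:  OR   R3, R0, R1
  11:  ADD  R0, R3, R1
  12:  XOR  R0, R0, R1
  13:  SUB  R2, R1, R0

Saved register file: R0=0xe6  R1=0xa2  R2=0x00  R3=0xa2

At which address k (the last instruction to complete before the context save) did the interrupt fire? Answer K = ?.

after  0: R0=0xd8 R1=0x22 R2=0x99 R3=0x41  N=1 Z=0
after  1: R0=0xa2 R1=0x22 R2=0x99 R3=0x41  N=1 Z=0
after  2: R0=0xa2 R1=0x22 R2=0x99 R3=0xbb  N=1 Z=0
after  3: R0=0xa2 R1=0x22 R2=0x99 R3=0xc4  N=1 Z=0
after  4: R0=0xa2 R1=0x22 R2=0x99 R3=0x80  N=1 Z=0
after  5: R0=0xa2 R1=0xa2 R2=0x99 R3=0x80  N=1 Z=0
after  6: R0=0x22 R1=0xa2 R2=0x99 R3=0x80  N=0 Z=0
after  7: R0=0x22 R1=0xa2 R2=0x80 R3=0x80  N=1 Z=0
after  8: R0=0x22 R1=0xa2 R2=0x00 R3=0x80  N=0 Z=1
after  9: R0=0x22 R1=0xa2 R2=0x00 R3=0x00  N=0 Z=1
after 10: R0=0x22 R1=0xa2 R2=0x00 R3=0xa2  N=1 Z=0
after 11: R0=0x44 R1=0xa2 R2=0x00 R3=0xa2  N=0 Z=0
after 12: R0=0xe6 R1=0xa2 R2=0x00 R3=0xa2  N=1 Z=0
-- IRQ taken; context saved, return-PC = 13 --

K = 12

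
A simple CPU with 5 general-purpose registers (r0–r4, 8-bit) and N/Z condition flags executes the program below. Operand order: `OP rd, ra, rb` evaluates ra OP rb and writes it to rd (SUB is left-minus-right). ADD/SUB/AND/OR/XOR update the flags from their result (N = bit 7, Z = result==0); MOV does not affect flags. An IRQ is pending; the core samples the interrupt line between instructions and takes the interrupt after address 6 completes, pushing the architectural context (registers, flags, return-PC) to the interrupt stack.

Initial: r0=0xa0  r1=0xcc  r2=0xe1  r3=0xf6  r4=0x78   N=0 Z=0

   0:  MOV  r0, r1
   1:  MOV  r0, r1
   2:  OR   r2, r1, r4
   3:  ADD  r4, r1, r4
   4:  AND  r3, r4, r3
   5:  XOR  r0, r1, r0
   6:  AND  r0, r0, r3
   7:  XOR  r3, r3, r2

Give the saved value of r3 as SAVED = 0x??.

SAVED = 0x44

after  0: r0=0xcc r1=0xcc r2=0xe1 r3=0xf6 r4=0x78  N=0 Z=0
after  1: r0=0xcc r1=0xcc r2=0xe1 r3=0xf6 r4=0x78  N=0 Z=0
after  2: r0=0xcc r1=0xcc r2=0xfc r3=0xf6 r4=0x78  N=1 Z=0
after  3: r0=0xcc r1=0xcc r2=0xfc r3=0xf6 r4=0x44  N=0 Z=0
after  4: r0=0xcc r1=0xcc r2=0xfc r3=0x44 r4=0x44  N=0 Z=0
after  5: r0=0x00 r1=0xcc r2=0xfc r3=0x44 r4=0x44  N=0 Z=1
after  6: r0=0x00 r1=0xcc r2=0xfc r3=0x44 r4=0x44  N=0 Z=1
-- IRQ taken; context saved, return-PC = 7 --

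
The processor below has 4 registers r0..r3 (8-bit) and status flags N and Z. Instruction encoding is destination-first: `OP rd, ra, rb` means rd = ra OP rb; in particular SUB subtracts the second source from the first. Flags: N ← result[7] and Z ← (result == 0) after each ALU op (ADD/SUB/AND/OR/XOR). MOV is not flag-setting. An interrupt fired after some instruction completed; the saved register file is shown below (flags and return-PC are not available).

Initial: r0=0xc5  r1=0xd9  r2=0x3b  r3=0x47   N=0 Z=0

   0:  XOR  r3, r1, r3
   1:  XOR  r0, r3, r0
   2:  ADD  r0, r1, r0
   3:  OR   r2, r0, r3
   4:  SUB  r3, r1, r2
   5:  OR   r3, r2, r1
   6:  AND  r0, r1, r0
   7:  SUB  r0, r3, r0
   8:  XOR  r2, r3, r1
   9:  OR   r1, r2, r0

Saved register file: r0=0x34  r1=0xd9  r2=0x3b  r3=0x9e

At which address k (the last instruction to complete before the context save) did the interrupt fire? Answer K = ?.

after  0: r0=0xc5 r1=0xd9 r2=0x3b r3=0x9e  N=1 Z=0
after  1: r0=0x5b r1=0xd9 r2=0x3b r3=0x9e  N=0 Z=0
after  2: r0=0x34 r1=0xd9 r2=0x3b r3=0x9e  N=0 Z=0
-- IRQ taken; context saved, return-PC = 3 --

K = 2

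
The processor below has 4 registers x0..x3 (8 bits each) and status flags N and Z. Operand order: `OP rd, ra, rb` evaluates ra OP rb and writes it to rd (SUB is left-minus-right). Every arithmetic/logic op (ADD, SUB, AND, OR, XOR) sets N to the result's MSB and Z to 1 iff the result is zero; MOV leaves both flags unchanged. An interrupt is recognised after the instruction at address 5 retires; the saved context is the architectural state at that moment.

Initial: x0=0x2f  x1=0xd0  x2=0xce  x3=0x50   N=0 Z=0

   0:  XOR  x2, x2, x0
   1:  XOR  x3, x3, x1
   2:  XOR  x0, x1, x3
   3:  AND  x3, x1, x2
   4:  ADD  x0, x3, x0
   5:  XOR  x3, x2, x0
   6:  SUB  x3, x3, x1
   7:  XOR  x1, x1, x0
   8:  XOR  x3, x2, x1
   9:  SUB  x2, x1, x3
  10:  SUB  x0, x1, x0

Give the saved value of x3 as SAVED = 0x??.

after  0: x0=0x2f x1=0xd0 x2=0xe1 x3=0x50  N=1 Z=0
after  1: x0=0x2f x1=0xd0 x2=0xe1 x3=0x80  N=1 Z=0
after  2: x0=0x50 x1=0xd0 x2=0xe1 x3=0x80  N=0 Z=0
after  3: x0=0x50 x1=0xd0 x2=0xe1 x3=0xc0  N=1 Z=0
after  4: x0=0x10 x1=0xd0 x2=0xe1 x3=0xc0  N=0 Z=0
after  5: x0=0x10 x1=0xd0 x2=0xe1 x3=0xf1  N=1 Z=0
-- IRQ taken; context saved, return-PC = 6 --

SAVED = 0xf1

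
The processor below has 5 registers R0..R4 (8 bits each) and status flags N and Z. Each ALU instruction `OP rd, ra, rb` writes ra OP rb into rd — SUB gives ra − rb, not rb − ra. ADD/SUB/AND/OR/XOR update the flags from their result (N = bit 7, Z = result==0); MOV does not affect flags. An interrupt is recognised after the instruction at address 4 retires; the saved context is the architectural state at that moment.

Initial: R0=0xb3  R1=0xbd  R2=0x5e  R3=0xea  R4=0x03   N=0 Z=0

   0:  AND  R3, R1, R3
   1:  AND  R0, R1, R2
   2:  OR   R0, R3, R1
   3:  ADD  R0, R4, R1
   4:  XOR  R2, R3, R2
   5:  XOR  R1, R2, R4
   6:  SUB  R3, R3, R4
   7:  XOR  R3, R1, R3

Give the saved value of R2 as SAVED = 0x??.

SAVED = 0xf6

after  0: R0=0xb3 R1=0xbd R2=0x5e R3=0xa8 R4=0x03  N=1 Z=0
after  1: R0=0x1c R1=0xbd R2=0x5e R3=0xa8 R4=0x03  N=0 Z=0
after  2: R0=0xbd R1=0xbd R2=0x5e R3=0xa8 R4=0x03  N=1 Z=0
after  3: R0=0xc0 R1=0xbd R2=0x5e R3=0xa8 R4=0x03  N=1 Z=0
after  4: R0=0xc0 R1=0xbd R2=0xf6 R3=0xa8 R4=0x03  N=1 Z=0
-- IRQ taken; context saved, return-PC = 5 --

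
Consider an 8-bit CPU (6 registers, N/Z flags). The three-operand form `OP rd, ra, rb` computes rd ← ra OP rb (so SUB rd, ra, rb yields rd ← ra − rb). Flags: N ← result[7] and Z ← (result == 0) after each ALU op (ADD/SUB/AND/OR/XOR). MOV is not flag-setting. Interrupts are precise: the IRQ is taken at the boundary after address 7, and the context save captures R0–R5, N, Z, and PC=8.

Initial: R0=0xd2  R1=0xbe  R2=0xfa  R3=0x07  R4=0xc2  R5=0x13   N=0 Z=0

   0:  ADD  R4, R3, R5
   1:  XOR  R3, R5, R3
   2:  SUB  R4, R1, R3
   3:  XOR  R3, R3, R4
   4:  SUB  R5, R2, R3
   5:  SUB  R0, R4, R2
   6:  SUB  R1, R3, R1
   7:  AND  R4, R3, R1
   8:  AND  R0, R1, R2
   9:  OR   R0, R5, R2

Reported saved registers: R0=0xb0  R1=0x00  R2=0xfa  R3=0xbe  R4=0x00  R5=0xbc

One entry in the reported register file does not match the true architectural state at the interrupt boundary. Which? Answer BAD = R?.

after  0: R0=0xd2 R1=0xbe R2=0xfa R3=0x07 R4=0x1a R5=0x13  N=0 Z=0
after  1: R0=0xd2 R1=0xbe R2=0xfa R3=0x14 R4=0x1a R5=0x13  N=0 Z=0
after  2: R0=0xd2 R1=0xbe R2=0xfa R3=0x14 R4=0xaa R5=0x13  N=1 Z=0
after  3: R0=0xd2 R1=0xbe R2=0xfa R3=0xbe R4=0xaa R5=0x13  N=1 Z=0
after  4: R0=0xd2 R1=0xbe R2=0xfa R3=0xbe R4=0xaa R5=0x3c  N=0 Z=0
after  5: R0=0xb0 R1=0xbe R2=0xfa R3=0xbe R4=0xaa R5=0x3c  N=1 Z=0
after  6: R0=0xb0 R1=0x00 R2=0xfa R3=0xbe R4=0xaa R5=0x3c  N=0 Z=1
after  7: R0=0xb0 R1=0x00 R2=0xfa R3=0xbe R4=0x00 R5=0x3c  N=0 Z=1
-- IRQ taken; context saved, return-PC = 8 --
mismatch: R5: reported 0xbc vs actual 0x3c

BAD = R5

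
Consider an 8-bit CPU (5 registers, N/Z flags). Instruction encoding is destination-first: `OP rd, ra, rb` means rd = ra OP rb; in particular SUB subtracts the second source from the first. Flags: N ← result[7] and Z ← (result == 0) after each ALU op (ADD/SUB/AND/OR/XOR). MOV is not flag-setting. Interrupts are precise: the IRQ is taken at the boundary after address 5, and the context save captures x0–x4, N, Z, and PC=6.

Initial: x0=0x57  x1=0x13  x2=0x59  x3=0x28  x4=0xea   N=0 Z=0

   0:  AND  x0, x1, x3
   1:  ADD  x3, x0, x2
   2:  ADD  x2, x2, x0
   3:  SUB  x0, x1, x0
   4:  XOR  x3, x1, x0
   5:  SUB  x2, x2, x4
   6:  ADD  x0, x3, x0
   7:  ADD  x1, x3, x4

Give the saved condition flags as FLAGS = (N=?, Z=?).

after  0: x0=0x00 x1=0x13 x2=0x59 x3=0x28 x4=0xea  N=0 Z=1
after  1: x0=0x00 x1=0x13 x2=0x59 x3=0x59 x4=0xea  N=0 Z=0
after  2: x0=0x00 x1=0x13 x2=0x59 x3=0x59 x4=0xea  N=0 Z=0
after  3: x0=0x13 x1=0x13 x2=0x59 x3=0x59 x4=0xea  N=0 Z=0
after  4: x0=0x13 x1=0x13 x2=0x59 x3=0x00 x4=0xea  N=0 Z=1
after  5: x0=0x13 x1=0x13 x2=0x6f x3=0x00 x4=0xea  N=0 Z=0
-- IRQ taken; context saved, return-PC = 6 --

FLAGS = (N=0, Z=0)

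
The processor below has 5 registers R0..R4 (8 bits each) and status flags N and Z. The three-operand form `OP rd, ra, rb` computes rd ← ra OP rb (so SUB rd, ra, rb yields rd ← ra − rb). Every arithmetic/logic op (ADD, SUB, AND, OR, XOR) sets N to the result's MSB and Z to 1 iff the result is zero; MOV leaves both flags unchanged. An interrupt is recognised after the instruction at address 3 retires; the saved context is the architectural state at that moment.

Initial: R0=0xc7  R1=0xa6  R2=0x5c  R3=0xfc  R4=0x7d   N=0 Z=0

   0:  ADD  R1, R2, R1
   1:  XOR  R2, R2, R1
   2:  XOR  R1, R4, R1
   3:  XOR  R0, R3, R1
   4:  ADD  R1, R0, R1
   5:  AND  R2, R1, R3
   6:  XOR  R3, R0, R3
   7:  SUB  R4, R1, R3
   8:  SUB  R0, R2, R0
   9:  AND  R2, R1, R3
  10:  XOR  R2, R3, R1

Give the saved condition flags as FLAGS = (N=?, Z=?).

after  0: R0=0xc7 R1=0x02 R2=0x5c R3=0xfc R4=0x7d  N=0 Z=0
after  1: R0=0xc7 R1=0x02 R2=0x5e R3=0xfc R4=0x7d  N=0 Z=0
after  2: R0=0xc7 R1=0x7f R2=0x5e R3=0xfc R4=0x7d  N=0 Z=0
after  3: R0=0x83 R1=0x7f R2=0x5e R3=0xfc R4=0x7d  N=1 Z=0
-- IRQ taken; context saved, return-PC = 4 --

FLAGS = (N=1, Z=0)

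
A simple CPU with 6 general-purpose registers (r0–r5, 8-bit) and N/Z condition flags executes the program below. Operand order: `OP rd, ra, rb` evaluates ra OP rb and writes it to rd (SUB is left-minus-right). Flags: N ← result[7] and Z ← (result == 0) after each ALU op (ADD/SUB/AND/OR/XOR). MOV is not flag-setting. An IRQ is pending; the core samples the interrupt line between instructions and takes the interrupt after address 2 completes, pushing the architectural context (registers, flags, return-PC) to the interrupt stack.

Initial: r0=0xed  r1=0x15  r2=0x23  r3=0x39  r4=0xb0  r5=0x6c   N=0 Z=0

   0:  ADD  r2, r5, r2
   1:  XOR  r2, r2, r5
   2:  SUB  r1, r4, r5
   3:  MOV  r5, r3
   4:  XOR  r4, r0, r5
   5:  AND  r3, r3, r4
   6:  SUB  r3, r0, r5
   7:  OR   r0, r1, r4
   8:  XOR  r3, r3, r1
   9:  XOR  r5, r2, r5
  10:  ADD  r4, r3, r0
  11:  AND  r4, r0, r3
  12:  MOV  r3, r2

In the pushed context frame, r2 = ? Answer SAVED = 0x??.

SAVED = 0xe3

after  0: r0=0xed r1=0x15 r2=0x8f r3=0x39 r4=0xb0 r5=0x6c  N=1 Z=0
after  1: r0=0xed r1=0x15 r2=0xe3 r3=0x39 r4=0xb0 r5=0x6c  N=1 Z=0
after  2: r0=0xed r1=0x44 r2=0xe3 r3=0x39 r4=0xb0 r5=0x6c  N=0 Z=0
-- IRQ taken; context saved, return-PC = 3 --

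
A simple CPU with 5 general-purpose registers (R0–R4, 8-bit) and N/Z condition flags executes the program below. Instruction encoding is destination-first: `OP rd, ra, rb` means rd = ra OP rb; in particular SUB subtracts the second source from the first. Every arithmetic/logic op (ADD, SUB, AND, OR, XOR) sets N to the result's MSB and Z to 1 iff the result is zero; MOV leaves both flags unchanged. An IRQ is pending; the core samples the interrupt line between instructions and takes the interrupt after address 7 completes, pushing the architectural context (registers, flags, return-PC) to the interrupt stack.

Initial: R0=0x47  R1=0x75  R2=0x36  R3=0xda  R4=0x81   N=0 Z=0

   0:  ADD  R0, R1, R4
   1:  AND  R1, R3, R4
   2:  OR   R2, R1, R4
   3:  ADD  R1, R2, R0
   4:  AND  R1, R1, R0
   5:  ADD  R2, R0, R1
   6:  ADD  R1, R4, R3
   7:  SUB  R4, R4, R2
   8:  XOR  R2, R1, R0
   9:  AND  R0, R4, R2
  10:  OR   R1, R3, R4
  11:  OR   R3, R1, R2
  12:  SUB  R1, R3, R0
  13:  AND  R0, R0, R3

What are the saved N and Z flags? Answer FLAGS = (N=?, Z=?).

after  0: R0=0xf6 R1=0x75 R2=0x36 R3=0xda R4=0x81  N=1 Z=0
after  1: R0=0xf6 R1=0x80 R2=0x36 R3=0xda R4=0x81  N=1 Z=0
after  2: R0=0xf6 R1=0x80 R2=0x81 R3=0xda R4=0x81  N=1 Z=0
after  3: R0=0xf6 R1=0x77 R2=0x81 R3=0xda R4=0x81  N=0 Z=0
after  4: R0=0xf6 R1=0x76 R2=0x81 R3=0xda R4=0x81  N=0 Z=0
after  5: R0=0xf6 R1=0x76 R2=0x6c R3=0xda R4=0x81  N=0 Z=0
after  6: R0=0xf6 R1=0x5b R2=0x6c R3=0xda R4=0x81  N=0 Z=0
after  7: R0=0xf6 R1=0x5b R2=0x6c R3=0xda R4=0x15  N=0 Z=0
-- IRQ taken; context saved, return-PC = 8 --

FLAGS = (N=0, Z=0)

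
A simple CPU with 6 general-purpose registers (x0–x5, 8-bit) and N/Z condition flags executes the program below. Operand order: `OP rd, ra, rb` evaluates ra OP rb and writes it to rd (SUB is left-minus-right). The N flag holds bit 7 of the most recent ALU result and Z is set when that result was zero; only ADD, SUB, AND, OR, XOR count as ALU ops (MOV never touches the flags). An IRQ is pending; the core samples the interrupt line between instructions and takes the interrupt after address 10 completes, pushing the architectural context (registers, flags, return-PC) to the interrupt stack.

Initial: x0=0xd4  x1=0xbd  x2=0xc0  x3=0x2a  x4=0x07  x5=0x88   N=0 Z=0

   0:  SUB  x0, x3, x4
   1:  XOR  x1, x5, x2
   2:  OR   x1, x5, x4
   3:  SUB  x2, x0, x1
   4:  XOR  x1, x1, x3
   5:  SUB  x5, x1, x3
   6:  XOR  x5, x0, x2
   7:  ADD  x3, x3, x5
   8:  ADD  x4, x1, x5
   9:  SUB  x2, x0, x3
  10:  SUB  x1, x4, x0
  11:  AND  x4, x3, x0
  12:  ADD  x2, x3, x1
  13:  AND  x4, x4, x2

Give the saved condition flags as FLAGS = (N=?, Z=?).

FLAGS = (N=0, Z=0)

after  0: x0=0x23 x1=0xbd x2=0xc0 x3=0x2a x4=0x07 x5=0x88  N=0 Z=0
after  1: x0=0x23 x1=0x48 x2=0xc0 x3=0x2a x4=0x07 x5=0x88  N=0 Z=0
after  2: x0=0x23 x1=0x8f x2=0xc0 x3=0x2a x4=0x07 x5=0x88  N=1 Z=0
after  3: x0=0x23 x1=0x8f x2=0x94 x3=0x2a x4=0x07 x5=0x88  N=1 Z=0
after  4: x0=0x23 x1=0xa5 x2=0x94 x3=0x2a x4=0x07 x5=0x88  N=1 Z=0
after  5: x0=0x23 x1=0xa5 x2=0x94 x3=0x2a x4=0x07 x5=0x7b  N=0 Z=0
after  6: x0=0x23 x1=0xa5 x2=0x94 x3=0x2a x4=0x07 x5=0xb7  N=1 Z=0
after  7: x0=0x23 x1=0xa5 x2=0x94 x3=0xe1 x4=0x07 x5=0xb7  N=1 Z=0
after  8: x0=0x23 x1=0xa5 x2=0x94 x3=0xe1 x4=0x5c x5=0xb7  N=0 Z=0
after  9: x0=0x23 x1=0xa5 x2=0x42 x3=0xe1 x4=0x5c x5=0xb7  N=0 Z=0
after 10: x0=0x23 x1=0x39 x2=0x42 x3=0xe1 x4=0x5c x5=0xb7  N=0 Z=0
-- IRQ taken; context saved, return-PC = 11 --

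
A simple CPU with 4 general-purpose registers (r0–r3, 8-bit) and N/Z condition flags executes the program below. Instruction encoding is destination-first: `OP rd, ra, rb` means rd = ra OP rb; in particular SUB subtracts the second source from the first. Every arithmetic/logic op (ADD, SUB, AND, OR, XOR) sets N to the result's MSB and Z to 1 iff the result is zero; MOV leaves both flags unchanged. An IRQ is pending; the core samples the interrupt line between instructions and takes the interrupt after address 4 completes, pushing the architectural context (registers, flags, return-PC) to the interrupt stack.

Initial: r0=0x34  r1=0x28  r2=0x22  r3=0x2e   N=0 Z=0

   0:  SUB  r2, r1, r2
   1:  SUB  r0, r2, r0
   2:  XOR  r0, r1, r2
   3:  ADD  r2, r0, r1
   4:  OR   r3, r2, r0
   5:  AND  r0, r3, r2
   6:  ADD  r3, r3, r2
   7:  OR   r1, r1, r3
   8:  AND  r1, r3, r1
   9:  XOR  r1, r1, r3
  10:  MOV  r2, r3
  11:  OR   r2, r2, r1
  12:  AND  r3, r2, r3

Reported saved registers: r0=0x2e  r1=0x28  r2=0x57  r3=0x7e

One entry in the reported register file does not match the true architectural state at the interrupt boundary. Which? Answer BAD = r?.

BAD = r2

after  0: r0=0x34 r1=0x28 r2=0x06 r3=0x2e  N=0 Z=0
after  1: r0=0xd2 r1=0x28 r2=0x06 r3=0x2e  N=1 Z=0
after  2: r0=0x2e r1=0x28 r2=0x06 r3=0x2e  N=0 Z=0
after  3: r0=0x2e r1=0x28 r2=0x56 r3=0x2e  N=0 Z=0
after  4: r0=0x2e r1=0x28 r2=0x56 r3=0x7e  N=0 Z=0
-- IRQ taken; context saved, return-PC = 5 --
mismatch: r2: reported 0x57 vs actual 0x56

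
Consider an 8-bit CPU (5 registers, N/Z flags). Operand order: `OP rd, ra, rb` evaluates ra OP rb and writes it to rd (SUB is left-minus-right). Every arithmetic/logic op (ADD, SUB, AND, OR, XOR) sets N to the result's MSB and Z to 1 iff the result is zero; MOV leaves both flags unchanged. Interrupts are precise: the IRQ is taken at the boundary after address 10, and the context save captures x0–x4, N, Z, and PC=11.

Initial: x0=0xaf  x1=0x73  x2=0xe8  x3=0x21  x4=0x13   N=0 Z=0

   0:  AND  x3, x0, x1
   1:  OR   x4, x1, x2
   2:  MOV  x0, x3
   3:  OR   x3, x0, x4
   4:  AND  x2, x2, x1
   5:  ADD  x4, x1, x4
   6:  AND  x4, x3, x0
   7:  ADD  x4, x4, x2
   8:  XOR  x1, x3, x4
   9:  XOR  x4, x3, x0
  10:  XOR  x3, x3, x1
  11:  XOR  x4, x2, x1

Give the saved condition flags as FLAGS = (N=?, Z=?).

FLAGS = (N=1, Z=0)

after  0: x0=0xaf x1=0x73 x2=0xe8 x3=0x23 x4=0x13  N=0 Z=0
after  1: x0=0xaf x1=0x73 x2=0xe8 x3=0x23 x4=0xfb  N=1 Z=0
after  2: x0=0x23 x1=0x73 x2=0xe8 x3=0x23 x4=0xfb  N=1 Z=0
after  3: x0=0x23 x1=0x73 x2=0xe8 x3=0xfb x4=0xfb  N=1 Z=0
after  4: x0=0x23 x1=0x73 x2=0x60 x3=0xfb x4=0xfb  N=0 Z=0
after  5: x0=0x23 x1=0x73 x2=0x60 x3=0xfb x4=0x6e  N=0 Z=0
after  6: x0=0x23 x1=0x73 x2=0x60 x3=0xfb x4=0x23  N=0 Z=0
after  7: x0=0x23 x1=0x73 x2=0x60 x3=0xfb x4=0x83  N=1 Z=0
after  8: x0=0x23 x1=0x78 x2=0x60 x3=0xfb x4=0x83  N=0 Z=0
after  9: x0=0x23 x1=0x78 x2=0x60 x3=0xfb x4=0xd8  N=1 Z=0
after 10: x0=0x23 x1=0x78 x2=0x60 x3=0x83 x4=0xd8  N=1 Z=0
-- IRQ taken; context saved, return-PC = 11 --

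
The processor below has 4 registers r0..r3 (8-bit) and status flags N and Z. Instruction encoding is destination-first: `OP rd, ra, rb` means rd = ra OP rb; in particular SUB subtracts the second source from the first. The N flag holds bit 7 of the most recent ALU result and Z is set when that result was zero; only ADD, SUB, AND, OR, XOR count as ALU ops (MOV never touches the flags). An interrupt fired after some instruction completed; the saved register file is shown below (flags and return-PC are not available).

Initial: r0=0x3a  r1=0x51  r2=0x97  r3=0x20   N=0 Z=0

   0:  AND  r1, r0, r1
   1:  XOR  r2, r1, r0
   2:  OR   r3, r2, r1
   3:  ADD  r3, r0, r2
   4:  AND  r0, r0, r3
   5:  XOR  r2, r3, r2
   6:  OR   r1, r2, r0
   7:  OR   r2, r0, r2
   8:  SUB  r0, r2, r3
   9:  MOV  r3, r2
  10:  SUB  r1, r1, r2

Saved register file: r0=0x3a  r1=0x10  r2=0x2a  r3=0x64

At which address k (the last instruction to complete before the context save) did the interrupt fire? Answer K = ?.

K = 3

after  0: r0=0x3a r1=0x10 r2=0x97 r3=0x20  N=0 Z=0
after  1: r0=0x3a r1=0x10 r2=0x2a r3=0x20  N=0 Z=0
after  2: r0=0x3a r1=0x10 r2=0x2a r3=0x3a  N=0 Z=0
after  3: r0=0x3a r1=0x10 r2=0x2a r3=0x64  N=0 Z=0
-- IRQ taken; context saved, return-PC = 4 --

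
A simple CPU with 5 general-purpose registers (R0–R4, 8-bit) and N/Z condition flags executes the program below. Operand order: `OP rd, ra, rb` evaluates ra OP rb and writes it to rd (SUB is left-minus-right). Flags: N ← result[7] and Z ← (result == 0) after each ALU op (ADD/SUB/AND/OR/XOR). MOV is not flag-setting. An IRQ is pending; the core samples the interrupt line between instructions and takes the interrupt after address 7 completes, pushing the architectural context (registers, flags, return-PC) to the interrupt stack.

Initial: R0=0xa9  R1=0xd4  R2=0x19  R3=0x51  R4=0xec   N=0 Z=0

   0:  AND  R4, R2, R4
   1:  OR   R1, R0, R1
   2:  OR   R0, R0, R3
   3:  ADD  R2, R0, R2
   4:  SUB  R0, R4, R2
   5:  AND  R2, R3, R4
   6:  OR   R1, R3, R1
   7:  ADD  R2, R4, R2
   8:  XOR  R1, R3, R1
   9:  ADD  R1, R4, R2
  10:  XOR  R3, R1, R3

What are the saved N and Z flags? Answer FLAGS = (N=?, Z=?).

FLAGS = (N=0, Z=0)

after  0: R0=0xa9 R1=0xd4 R2=0x19 R3=0x51 R4=0x08  N=0 Z=0
after  1: R0=0xa9 R1=0xfd R2=0x19 R3=0x51 R4=0x08  N=1 Z=0
after  2: R0=0xf9 R1=0xfd R2=0x19 R3=0x51 R4=0x08  N=1 Z=0
after  3: R0=0xf9 R1=0xfd R2=0x12 R3=0x51 R4=0x08  N=0 Z=0
after  4: R0=0xf6 R1=0xfd R2=0x12 R3=0x51 R4=0x08  N=1 Z=0
after  5: R0=0xf6 R1=0xfd R2=0x00 R3=0x51 R4=0x08  N=0 Z=1
after  6: R0=0xf6 R1=0xfd R2=0x00 R3=0x51 R4=0x08  N=1 Z=0
after  7: R0=0xf6 R1=0xfd R2=0x08 R3=0x51 R4=0x08  N=0 Z=0
-- IRQ taken; context saved, return-PC = 8 --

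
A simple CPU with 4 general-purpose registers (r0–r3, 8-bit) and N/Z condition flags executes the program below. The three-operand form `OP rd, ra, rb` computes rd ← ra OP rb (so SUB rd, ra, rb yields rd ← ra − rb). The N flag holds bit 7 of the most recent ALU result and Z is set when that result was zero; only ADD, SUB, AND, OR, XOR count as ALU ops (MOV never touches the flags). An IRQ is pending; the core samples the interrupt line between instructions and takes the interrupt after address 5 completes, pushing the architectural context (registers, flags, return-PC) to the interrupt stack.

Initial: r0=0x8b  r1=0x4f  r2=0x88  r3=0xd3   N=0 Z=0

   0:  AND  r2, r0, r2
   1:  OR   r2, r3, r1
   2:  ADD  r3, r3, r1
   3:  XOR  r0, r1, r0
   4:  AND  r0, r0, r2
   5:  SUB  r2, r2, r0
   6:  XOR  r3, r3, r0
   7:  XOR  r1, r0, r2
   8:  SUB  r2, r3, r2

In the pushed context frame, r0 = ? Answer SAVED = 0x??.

after  0: r0=0x8b r1=0x4f r2=0x88 r3=0xd3  N=1 Z=0
after  1: r0=0x8b r1=0x4f r2=0xdf r3=0xd3  N=1 Z=0
after  2: r0=0x8b r1=0x4f r2=0xdf r3=0x22  N=0 Z=0
after  3: r0=0xc4 r1=0x4f r2=0xdf r3=0x22  N=1 Z=0
after  4: r0=0xc4 r1=0x4f r2=0xdf r3=0x22  N=1 Z=0
after  5: r0=0xc4 r1=0x4f r2=0x1b r3=0x22  N=0 Z=0
-- IRQ taken; context saved, return-PC = 6 --

SAVED = 0xc4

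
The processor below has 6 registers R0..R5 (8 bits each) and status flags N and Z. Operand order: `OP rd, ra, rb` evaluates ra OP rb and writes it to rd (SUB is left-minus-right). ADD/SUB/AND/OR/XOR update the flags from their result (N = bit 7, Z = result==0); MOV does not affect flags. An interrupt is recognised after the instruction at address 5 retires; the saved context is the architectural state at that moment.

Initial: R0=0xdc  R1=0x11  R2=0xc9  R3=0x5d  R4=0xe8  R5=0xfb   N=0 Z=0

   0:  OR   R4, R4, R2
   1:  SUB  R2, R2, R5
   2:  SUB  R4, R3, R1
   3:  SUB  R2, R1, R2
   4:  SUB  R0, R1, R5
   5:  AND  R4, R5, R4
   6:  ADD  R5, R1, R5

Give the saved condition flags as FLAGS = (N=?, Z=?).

FLAGS = (N=0, Z=0)

after  0: R0=0xdc R1=0x11 R2=0xc9 R3=0x5d R4=0xe9 R5=0xfb  N=1 Z=0
after  1: R0=0xdc R1=0x11 R2=0xce R3=0x5d R4=0xe9 R5=0xfb  N=1 Z=0
after  2: R0=0xdc R1=0x11 R2=0xce R3=0x5d R4=0x4c R5=0xfb  N=0 Z=0
after  3: R0=0xdc R1=0x11 R2=0x43 R3=0x5d R4=0x4c R5=0xfb  N=0 Z=0
after  4: R0=0x16 R1=0x11 R2=0x43 R3=0x5d R4=0x4c R5=0xfb  N=0 Z=0
after  5: R0=0x16 R1=0x11 R2=0x43 R3=0x5d R4=0x48 R5=0xfb  N=0 Z=0
-- IRQ taken; context saved, return-PC = 6 --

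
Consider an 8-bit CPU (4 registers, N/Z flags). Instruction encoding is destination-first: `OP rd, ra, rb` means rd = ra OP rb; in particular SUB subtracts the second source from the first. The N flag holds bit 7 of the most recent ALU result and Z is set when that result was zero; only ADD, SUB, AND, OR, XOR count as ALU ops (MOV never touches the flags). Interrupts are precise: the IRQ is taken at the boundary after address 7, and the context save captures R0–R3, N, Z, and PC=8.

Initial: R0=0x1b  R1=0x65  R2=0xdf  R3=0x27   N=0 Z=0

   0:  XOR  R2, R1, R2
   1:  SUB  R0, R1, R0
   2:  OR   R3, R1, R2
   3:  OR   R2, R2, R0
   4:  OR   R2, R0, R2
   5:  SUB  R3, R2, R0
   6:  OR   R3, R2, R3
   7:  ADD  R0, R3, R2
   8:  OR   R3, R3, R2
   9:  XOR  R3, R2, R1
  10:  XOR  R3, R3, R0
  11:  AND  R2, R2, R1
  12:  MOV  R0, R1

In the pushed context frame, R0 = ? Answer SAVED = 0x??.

after  0: R0=0x1b R1=0x65 R2=0xba R3=0x27  N=1 Z=0
after  1: R0=0x4a R1=0x65 R2=0xba R3=0x27  N=0 Z=0
after  2: R0=0x4a R1=0x65 R2=0xba R3=0xff  N=1 Z=0
after  3: R0=0x4a R1=0x65 R2=0xfa R3=0xff  N=1 Z=0
after  4: R0=0x4a R1=0x65 R2=0xfa R3=0xff  N=1 Z=0
after  5: R0=0x4a R1=0x65 R2=0xfa R3=0xb0  N=1 Z=0
after  6: R0=0x4a R1=0x65 R2=0xfa R3=0xfa  N=1 Z=0
after  7: R0=0xf4 R1=0x65 R2=0xfa R3=0xfa  N=1 Z=0
-- IRQ taken; context saved, return-PC = 8 --

SAVED = 0xf4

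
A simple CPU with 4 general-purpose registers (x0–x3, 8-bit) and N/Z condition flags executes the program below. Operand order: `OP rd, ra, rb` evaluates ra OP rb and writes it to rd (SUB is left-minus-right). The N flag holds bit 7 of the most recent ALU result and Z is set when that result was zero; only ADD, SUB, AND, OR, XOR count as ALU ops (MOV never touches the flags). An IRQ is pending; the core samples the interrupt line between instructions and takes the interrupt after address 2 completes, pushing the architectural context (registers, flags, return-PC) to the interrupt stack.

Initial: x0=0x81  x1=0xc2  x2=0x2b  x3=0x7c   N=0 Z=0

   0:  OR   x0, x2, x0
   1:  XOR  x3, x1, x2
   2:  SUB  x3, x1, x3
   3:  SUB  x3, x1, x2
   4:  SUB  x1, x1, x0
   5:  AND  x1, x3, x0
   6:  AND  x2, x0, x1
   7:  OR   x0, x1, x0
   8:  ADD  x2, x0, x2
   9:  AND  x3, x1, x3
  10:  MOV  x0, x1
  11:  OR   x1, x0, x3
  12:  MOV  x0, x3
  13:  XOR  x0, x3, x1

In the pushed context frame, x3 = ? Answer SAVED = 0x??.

SAVED = 0xd9

after  0: x0=0xab x1=0xc2 x2=0x2b x3=0x7c  N=1 Z=0
after  1: x0=0xab x1=0xc2 x2=0x2b x3=0xe9  N=1 Z=0
after  2: x0=0xab x1=0xc2 x2=0x2b x3=0xd9  N=1 Z=0
-- IRQ taken; context saved, return-PC = 3 --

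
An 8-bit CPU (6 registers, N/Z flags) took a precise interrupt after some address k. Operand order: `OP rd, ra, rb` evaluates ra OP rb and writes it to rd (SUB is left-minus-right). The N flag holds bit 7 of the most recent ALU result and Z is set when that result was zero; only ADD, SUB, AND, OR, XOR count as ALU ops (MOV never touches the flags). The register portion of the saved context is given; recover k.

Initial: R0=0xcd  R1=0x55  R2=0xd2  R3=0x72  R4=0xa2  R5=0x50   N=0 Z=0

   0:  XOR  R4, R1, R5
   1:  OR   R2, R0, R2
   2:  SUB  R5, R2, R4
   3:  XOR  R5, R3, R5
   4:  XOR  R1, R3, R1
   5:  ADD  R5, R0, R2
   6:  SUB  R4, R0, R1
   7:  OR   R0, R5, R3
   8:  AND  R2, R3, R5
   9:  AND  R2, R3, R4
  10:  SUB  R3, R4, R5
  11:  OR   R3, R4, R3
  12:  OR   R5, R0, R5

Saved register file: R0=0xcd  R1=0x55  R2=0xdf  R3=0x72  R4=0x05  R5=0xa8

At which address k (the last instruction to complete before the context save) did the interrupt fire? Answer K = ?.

K = 3

after  0: R0=0xcd R1=0x55 R2=0xd2 R3=0x72 R4=0x05 R5=0x50  N=0 Z=0
after  1: R0=0xcd R1=0x55 R2=0xdf R3=0x72 R4=0x05 R5=0x50  N=1 Z=0
after  2: R0=0xcd R1=0x55 R2=0xdf R3=0x72 R4=0x05 R5=0xda  N=1 Z=0
after  3: R0=0xcd R1=0x55 R2=0xdf R3=0x72 R4=0x05 R5=0xa8  N=1 Z=0
-- IRQ taken; context saved, return-PC = 4 --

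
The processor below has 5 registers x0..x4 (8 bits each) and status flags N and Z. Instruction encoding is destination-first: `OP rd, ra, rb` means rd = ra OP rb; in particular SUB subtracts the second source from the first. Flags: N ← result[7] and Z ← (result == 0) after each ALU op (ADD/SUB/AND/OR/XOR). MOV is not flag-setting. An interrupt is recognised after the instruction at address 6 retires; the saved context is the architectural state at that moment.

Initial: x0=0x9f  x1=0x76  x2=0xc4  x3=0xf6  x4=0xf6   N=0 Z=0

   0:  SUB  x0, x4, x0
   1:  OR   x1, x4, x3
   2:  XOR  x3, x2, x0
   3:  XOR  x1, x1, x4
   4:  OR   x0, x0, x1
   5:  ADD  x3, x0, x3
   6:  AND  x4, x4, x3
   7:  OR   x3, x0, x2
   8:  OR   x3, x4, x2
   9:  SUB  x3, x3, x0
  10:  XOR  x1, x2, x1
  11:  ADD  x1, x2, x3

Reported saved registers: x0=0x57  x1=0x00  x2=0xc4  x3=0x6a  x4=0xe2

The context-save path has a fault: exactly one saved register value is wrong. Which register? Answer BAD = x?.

after  0: x0=0x57 x1=0x76 x2=0xc4 x3=0xf6 x4=0xf6  N=0 Z=0
after  1: x0=0x57 x1=0xf6 x2=0xc4 x3=0xf6 x4=0xf6  N=1 Z=0
after  2: x0=0x57 x1=0xf6 x2=0xc4 x3=0x93 x4=0xf6  N=1 Z=0
after  3: x0=0x57 x1=0x00 x2=0xc4 x3=0x93 x4=0xf6  N=0 Z=1
after  4: x0=0x57 x1=0x00 x2=0xc4 x3=0x93 x4=0xf6  N=0 Z=0
after  5: x0=0x57 x1=0x00 x2=0xc4 x3=0xea x4=0xf6  N=1 Z=0
after  6: x0=0x57 x1=0x00 x2=0xc4 x3=0xea x4=0xe2  N=1 Z=0
-- IRQ taken; context saved, return-PC = 7 --
mismatch: x3: reported 0x6a vs actual 0xea

BAD = x3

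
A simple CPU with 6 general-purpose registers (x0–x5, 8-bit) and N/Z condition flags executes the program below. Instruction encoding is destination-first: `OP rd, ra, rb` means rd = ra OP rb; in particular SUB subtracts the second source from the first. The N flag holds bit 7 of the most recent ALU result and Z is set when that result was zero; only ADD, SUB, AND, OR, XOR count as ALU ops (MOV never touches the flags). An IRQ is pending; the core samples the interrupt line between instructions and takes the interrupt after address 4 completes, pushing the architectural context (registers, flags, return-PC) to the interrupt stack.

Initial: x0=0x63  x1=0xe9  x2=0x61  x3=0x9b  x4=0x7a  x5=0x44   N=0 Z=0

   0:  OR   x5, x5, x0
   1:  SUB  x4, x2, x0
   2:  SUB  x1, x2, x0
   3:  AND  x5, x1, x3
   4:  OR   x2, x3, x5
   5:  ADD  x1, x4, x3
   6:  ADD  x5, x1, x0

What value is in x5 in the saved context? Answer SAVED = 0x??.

SAVED = 0x9a

after  0: x0=0x63 x1=0xe9 x2=0x61 x3=0x9b x4=0x7a x5=0x67  N=0 Z=0
after  1: x0=0x63 x1=0xe9 x2=0x61 x3=0x9b x4=0xfe x5=0x67  N=1 Z=0
after  2: x0=0x63 x1=0xfe x2=0x61 x3=0x9b x4=0xfe x5=0x67  N=1 Z=0
after  3: x0=0x63 x1=0xfe x2=0x61 x3=0x9b x4=0xfe x5=0x9a  N=1 Z=0
after  4: x0=0x63 x1=0xfe x2=0x9b x3=0x9b x4=0xfe x5=0x9a  N=1 Z=0
-- IRQ taken; context saved, return-PC = 5 --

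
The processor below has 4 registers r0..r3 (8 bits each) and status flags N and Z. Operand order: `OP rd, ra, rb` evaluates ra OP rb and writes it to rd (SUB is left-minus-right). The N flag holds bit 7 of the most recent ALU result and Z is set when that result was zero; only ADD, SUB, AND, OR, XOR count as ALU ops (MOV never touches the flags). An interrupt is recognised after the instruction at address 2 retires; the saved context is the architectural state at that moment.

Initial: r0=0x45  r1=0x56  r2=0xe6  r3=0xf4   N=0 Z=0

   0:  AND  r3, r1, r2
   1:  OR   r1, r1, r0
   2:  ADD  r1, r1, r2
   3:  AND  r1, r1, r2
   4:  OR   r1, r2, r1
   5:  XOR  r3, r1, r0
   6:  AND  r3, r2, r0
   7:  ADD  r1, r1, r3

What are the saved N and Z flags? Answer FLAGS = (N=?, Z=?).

after  0: r0=0x45 r1=0x56 r2=0xe6 r3=0x46  N=0 Z=0
after  1: r0=0x45 r1=0x57 r2=0xe6 r3=0x46  N=0 Z=0
after  2: r0=0x45 r1=0x3d r2=0xe6 r3=0x46  N=0 Z=0
-- IRQ taken; context saved, return-PC = 3 --

FLAGS = (N=0, Z=0)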